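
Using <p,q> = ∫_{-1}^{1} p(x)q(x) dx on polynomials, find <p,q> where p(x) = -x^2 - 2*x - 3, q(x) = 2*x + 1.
<p,q> = -28/3

Expand the product: p(x)·q(x) = -2*x^3 - 5*x^2 - 8*x - 3.
∫_{-1}^{1} of each monomial x^k gives [2/(k+1) if k even, 0 if k odd]. Integrating term-by-term (or equivalently evaluating the antiderivative F(x) = -x^4/2 - 5*x^3/3 - 4*x^2 - 3*x at the endpoints):
  F(1) − F(−1) = -55/6 − (1/6) = -28/3.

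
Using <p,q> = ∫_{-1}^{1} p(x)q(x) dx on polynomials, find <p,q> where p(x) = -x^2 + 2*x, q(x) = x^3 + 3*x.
<p,q> = 24/5

Expand the product: p(x)·q(x) = -x^5 + 2*x^4 - 3*x^3 + 6*x^2.
∫_{-1}^{1} of each monomial x^k gives [2/(k+1) if k even, 0 if k odd]. Integrating term-by-term (or equivalently evaluating the antiderivative F(x) = -x^6/6 + 2*x^5/5 - 3*x^4/4 + 2*x^3 at the endpoints):
  F(1) − F(−1) = 89/60 − (-199/60) = 24/5.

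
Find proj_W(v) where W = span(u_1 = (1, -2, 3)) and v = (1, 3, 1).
proj_W(v) = (-1/7, 2/7, -3/7)

Set up U = [u_1 | ... | u_1] ∈ R^(3×1). The projector onto W = col(U) is P = U (U^T U)^(-1) U^T.
Compute U^T U =
  [14],
and U^T v = (-2).
Solve U^T U · c = U^T v for the coefficients: c = (-1/7). The projection is proj_W(v) = U c.
Check: (v - proj_W(v)) · u_1 = 0  (should be 0).
Result: proj_W(v) = (-1/7, 2/7, -3/7).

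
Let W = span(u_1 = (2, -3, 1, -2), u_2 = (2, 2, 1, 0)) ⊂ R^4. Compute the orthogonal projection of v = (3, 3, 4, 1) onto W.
proj_W(v) = (84/23, 79/23, 42/23, -2/23)

Set up U = [u_1 | ... | u_2] ∈ R^(4×2). The projector onto W = col(U) is P = U (U^T U)^(-1) U^T.
Compute U^T U =
  [18, -1]
  [-1, 9],
and U^T v = (-1, 16).
Solve U^T U · c = U^T v for the coefficients: c = (1/23, 41/23). The projection is proj_W(v) = U c.
Check: (v - proj_W(v)) · u_1 = 0  (should be 0).
Check: (v - proj_W(v)) · u_2 = 0  (should be 0).
Result: proj_W(v) = (84/23, 79/23, 42/23, -2/23).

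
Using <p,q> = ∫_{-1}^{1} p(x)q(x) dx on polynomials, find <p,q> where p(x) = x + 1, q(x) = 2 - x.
<p,q> = 10/3

Expand the product: p(x)·q(x) = -x^2 + x + 2.
∫_{-1}^{1} of each monomial x^k gives [2/(k+1) if k even, 0 if k odd]. Integrating term-by-term (or equivalently evaluating the antiderivative F(x) = -x^3/3 + x^2/2 + 2*x at the endpoints):
  F(1) − F(−1) = 13/6 − (-7/6) = 10/3.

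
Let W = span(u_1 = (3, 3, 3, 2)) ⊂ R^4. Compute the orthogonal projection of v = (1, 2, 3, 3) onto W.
proj_W(v) = (72/31, 72/31, 72/31, 48/31)

Set up U = [u_1 | ... | u_1] ∈ R^(4×1). The projector onto W = col(U) is P = U (U^T U)^(-1) U^T.
Compute U^T U =
  [31],
and U^T v = (24).
Solve U^T U · c = U^T v for the coefficients: c = (24/31). The projection is proj_W(v) = U c.
Check: (v - proj_W(v)) · u_1 = 0  (should be 0).
Result: proj_W(v) = (72/31, 72/31, 72/31, 48/31).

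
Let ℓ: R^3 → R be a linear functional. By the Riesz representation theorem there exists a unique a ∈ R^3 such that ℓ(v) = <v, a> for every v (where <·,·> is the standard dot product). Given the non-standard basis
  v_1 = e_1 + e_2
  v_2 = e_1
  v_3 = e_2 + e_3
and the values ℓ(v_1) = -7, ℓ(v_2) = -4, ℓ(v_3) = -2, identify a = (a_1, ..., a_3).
a = (-4, -3, 1)

Write a = (a_1, ..., a_3) in the standard basis. For each basis vector v_i, ℓ(v_i) = <v_i, a> is a linear equation in the a_j's. Collect the n equations into a matrix system V a = ℓ, where row i of V is v_i (expressed in the standard basis). Since V is invertible (lower-triangular with 1s on the diagonal, up to permutation), solve by back-substitution:
  V =
[[1, 1, 0],
 [1, 0, 0],
 [0, 1, 1]]
  V a = (-7, -4, -2)
Solving gives a = (-4, -3, 1).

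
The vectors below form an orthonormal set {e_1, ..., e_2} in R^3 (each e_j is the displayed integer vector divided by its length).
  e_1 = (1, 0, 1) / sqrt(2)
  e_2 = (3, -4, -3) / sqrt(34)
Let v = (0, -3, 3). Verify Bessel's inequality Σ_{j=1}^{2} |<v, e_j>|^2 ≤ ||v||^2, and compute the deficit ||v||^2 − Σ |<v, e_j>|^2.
Σ |<v, e_j>|^2 = 81/17; ||v||^2 = 18; deficit = 225/17

Write each e_j = u_j / sqrt(<u_j, u_j>) where u_j is the displayed integer vector. Then <v, e_j> = <v, u_j> / sqrt(<u_j, u_j>), so |<v, e_j>|^2 = <v, u_j>^2 / <u_j, u_j>.
Coefficients: <v, e_1> = 3/sqrt(2), <v, e_2> = 3/sqrt(34).
Square and sum: Σ |<v, e_j>|^2 = 81/17.
Compute ||v||^2 = v·v = 18.
Deficit = 18 − 81/17 = 225/17 ≥ 0, confirming Bessel's inequality. (The deficit equals ||v − Σ <v,e_j> e_j||^2, the squared distance from v to span{e_j}.)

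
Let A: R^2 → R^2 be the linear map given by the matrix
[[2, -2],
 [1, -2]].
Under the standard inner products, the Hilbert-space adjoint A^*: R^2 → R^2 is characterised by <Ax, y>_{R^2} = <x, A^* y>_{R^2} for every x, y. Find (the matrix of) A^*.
A^* = A^T =
[[2, 1],
 [-2, -2]]

For real matrices with standard dot products, the defining identity <Ax, y> = <x, A^* y> gives (Ax)^T y = x^T (A^*) y, i.e. x^T A^T y = x^T (A^*) y. Since this holds for all x, y, we must have A^* = A^T. Therefore
A^* =
[[2, 1],
 [-2, -2]].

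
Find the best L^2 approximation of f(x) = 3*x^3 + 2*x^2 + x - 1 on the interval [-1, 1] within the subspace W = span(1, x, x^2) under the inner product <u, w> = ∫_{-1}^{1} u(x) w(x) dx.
g(x) = 2*x^2 + 14*x/5 - 1

The best approximation g ∈ W is the orthogonal projection of f onto W. Writing g = a_0 + a_1 x + a_2 x^2, the coefficients solve the normal equations G · a = b where
  G_{ij} = <φ_i, φ_j> and b_i = <f, φ_i>, with φ_0 = 1, φ_1 = x, φ_2 = x^2.
G =
  [2, 0, 2/3]
  [0, 2/3, 0]
  [2/3, 0, 2/5],
b = (-2/3, 28/15, 2/15).
Solving gives a_0 = -1, a_1 = 14/5, a_2 = 2, so
  g(x) = 2*x^2 + 14*x/5 - 1.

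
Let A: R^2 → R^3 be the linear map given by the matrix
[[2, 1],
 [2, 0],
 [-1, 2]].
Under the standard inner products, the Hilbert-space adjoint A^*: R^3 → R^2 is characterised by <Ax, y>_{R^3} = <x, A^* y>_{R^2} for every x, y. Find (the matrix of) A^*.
A^* = A^T =
[[2, 2, -1],
 [1, 0, 2]]

For real matrices with standard dot products, the defining identity <Ax, y> = <x, A^* y> gives (Ax)^T y = x^T (A^*) y, i.e. x^T A^T y = x^T (A^*) y. Since this holds for all x, y, we must have A^* = A^T. Therefore
A^* =
[[2, 2, -1],
 [1, 0, 2]].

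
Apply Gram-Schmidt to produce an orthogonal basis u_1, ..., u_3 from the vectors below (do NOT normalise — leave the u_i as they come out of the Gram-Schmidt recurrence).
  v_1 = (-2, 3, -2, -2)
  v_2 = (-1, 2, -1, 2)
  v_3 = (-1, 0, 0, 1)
Orthogonal basis:
  u_1 = (-2, 3, -2, -2)
  u_2 = (-3/7, 8/7, -3/7, 18/7)
  u_3 = (-49/58, -12/29, 9/58, 2/29)

Apply the Gram-Schmidt recurrence
  u_1 = v_1
  u_i = v_i − Σ_{j<i} ((v_i · u_j) / (u_j · u_j)) · u_j.

Step by step this gives:
  u_1 = (-2, 3, -2, -2)
  u_2 = (-3/7, 8/7, -3/7, 18/7)
  u_3 = (-49/58, -12/29, 9/58, 2/29)

Orthogonality check:
  u_2 · u_1 = 0 (should be 0)
  u_3 · u_1 = 0 (should be 0)
  u_3 · u_2 = 0 (should be 0)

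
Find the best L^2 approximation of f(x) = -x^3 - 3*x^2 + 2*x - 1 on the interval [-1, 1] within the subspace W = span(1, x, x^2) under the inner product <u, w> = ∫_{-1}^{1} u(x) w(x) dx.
g(x) = -3*x^2 + 7*x/5 - 1

The best approximation g ∈ W is the orthogonal projection of f onto W. Writing g = a_0 + a_1 x + a_2 x^2, the coefficients solve the normal equations G · a = b where
  G_{ij} = <φ_i, φ_j> and b_i = <f, φ_i>, with φ_0 = 1, φ_1 = x, φ_2 = x^2.
G =
  [2, 0, 2/3]
  [0, 2/3, 0]
  [2/3, 0, 2/5],
b = (-4, 14/15, -28/15).
Solving gives a_0 = -1, a_1 = 7/5, a_2 = -3, so
  g(x) = -3*x^2 + 7*x/5 - 1.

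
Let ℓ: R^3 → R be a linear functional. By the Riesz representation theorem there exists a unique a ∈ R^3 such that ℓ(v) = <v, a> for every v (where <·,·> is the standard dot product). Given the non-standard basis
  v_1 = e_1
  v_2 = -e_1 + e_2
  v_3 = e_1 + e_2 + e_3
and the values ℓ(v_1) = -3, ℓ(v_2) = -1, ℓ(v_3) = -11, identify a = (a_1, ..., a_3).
a = (-3, -4, -4)

Write a = (a_1, ..., a_3) in the standard basis. For each basis vector v_i, ℓ(v_i) = <v_i, a> is a linear equation in the a_j's. Collect the n equations into a matrix system V a = ℓ, where row i of V is v_i (expressed in the standard basis). Since V is invertible (lower-triangular with 1s on the diagonal, up to permutation), solve by back-substitution:
  V =
[[1, 0, 0],
 [-1, 1, 0],
 [1, 1, 1]]
  V a = (-3, -1, -11)
Solving gives a = (-3, -4, -4).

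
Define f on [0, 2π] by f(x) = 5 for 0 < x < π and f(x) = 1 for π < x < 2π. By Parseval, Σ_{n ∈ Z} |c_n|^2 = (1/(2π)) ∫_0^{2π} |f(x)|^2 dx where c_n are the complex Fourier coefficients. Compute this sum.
Σ |c_n|^2 = 13

Parseval equates the L^2 energy of f (normalised by 1/(2π)) with the ℓ^2 sum of its Fourier coefficients: (1/(2π)) ∫_0^{2π} |f|^2 = Σ |c_n|^2.
Compute the left side: (1/(2π)) [∫_0^π 5^2 dx + ∫_π^{2π} 1^2 dx] = (1/(2π)) · (25π + 1π) = (25 + 1)/2 = 13.
So Σ_{n ∈ Z} |c_n|^2 = 13.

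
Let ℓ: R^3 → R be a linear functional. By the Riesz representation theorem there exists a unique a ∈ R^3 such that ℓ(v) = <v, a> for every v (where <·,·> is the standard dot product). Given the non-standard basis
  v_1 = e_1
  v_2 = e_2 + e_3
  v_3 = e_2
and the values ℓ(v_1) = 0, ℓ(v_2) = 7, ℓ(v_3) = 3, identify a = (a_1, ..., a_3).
a = (0, 3, 4)

Write a = (a_1, ..., a_3) in the standard basis. For each basis vector v_i, ℓ(v_i) = <v_i, a> is a linear equation in the a_j's. Collect the n equations into a matrix system V a = ℓ, where row i of V is v_i (expressed in the standard basis). Since V is invertible (lower-triangular with 1s on the diagonal, up to permutation), solve by back-substitution:
  V =
[[1, 0, 0],
 [0, 1, 1],
 [0, 1, 0]]
  V a = (0, 7, 3)
Solving gives a = (0, 3, 4).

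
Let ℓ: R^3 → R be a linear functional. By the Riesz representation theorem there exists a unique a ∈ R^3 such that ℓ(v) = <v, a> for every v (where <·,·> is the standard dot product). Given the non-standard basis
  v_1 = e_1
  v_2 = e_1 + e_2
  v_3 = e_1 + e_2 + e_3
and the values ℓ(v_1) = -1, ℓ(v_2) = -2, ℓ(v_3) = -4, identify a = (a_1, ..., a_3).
a = (-1, -1, -2)

Write a = (a_1, ..., a_3) in the standard basis. For each basis vector v_i, ℓ(v_i) = <v_i, a> is a linear equation in the a_j's. Collect the n equations into a matrix system V a = ℓ, where row i of V is v_i (expressed in the standard basis). Since V is invertible (lower-triangular with 1s on the diagonal, up to permutation), solve by back-substitution:
  V =
[[1, 0, 0],
 [1, 1, 0],
 [1, 1, 1]]
  V a = (-1, -2, -4)
Solving gives a = (-1, -1, -2).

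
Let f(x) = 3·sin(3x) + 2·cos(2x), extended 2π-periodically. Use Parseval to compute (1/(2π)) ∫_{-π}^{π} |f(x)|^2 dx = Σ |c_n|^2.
Σ |c_n|^2 = 13/2

Expand |f|^2 and use orthogonality of {sin(nx), cos(mx)} on [-π, π]:
  ∫_{-π}^{π} sin(nx)^2 dx = π, ∫ cos(mx)^2 dx = π, and cross terms integrate to 0.
So ∫_{-π}^{π} f(x)^2 dx = 3^2 · π + 2^2 · π = (9 + 4)π.
Divide by 2π: (9 + 4)/2 = 13/2.
By Parseval, this equals Σ |c_n|^2.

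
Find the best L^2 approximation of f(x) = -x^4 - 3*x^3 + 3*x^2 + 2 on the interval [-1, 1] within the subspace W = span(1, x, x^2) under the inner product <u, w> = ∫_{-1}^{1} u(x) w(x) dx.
g(x) = 15*x^2/7 - 9*x/5 + 73/35

The best approximation g ∈ W is the orthogonal projection of f onto W. Writing g = a_0 + a_1 x + a_2 x^2, the coefficients solve the normal equations G · a = b where
  G_{ij} = <φ_i, φ_j> and b_i = <f, φ_i>, with φ_0 = 1, φ_1 = x, φ_2 = x^2.
G =
  [2, 0, 2/3]
  [0, 2/3, 0]
  [2/3, 0, 2/5],
b = (28/5, -6/5, 236/105).
Solving gives a_0 = 73/35, a_1 = -9/5, a_2 = 15/7, so
  g(x) = 15*x^2/7 - 9*x/5 + 73/35.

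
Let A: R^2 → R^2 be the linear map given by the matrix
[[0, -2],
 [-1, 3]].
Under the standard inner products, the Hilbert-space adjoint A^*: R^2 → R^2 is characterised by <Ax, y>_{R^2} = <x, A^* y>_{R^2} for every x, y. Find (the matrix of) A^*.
A^* = A^T =
[[0, -1],
 [-2, 3]]

For real matrices with standard dot products, the defining identity <Ax, y> = <x, A^* y> gives (Ax)^T y = x^T (A^*) y, i.e. x^T A^T y = x^T (A^*) y. Since this holds for all x, y, we must have A^* = A^T. Therefore
A^* =
[[0, -1],
 [-2, 3]].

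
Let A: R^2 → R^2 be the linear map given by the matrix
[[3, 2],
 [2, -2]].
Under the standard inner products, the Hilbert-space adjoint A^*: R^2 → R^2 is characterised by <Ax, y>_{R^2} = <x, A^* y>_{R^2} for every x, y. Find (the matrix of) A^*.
A^* = A^T =
[[3, 2],
 [2, -2]]

For real matrices with standard dot products, the defining identity <Ax, y> = <x, A^* y> gives (Ax)^T y = x^T (A^*) y, i.e. x^T A^T y = x^T (A^*) y. Since this holds for all x, y, we must have A^* = A^T. Therefore
A^* =
[[3, 2],
 [2, -2]].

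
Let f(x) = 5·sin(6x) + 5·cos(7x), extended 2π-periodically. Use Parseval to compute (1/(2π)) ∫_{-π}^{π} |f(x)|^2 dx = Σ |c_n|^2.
Σ |c_n|^2 = 25

Expand |f|^2 and use orthogonality of {sin(nx), cos(mx)} on [-π, π]:
  ∫_{-π}^{π} sin(nx)^2 dx = π, ∫ cos(mx)^2 dx = π, and cross terms integrate to 0.
So ∫_{-π}^{π} f(x)^2 dx = 5^2 · π + 5^2 · π = (25 + 25)π.
Divide by 2π: (25 + 25)/2 = 25.
By Parseval, this equals Σ |c_n|^2.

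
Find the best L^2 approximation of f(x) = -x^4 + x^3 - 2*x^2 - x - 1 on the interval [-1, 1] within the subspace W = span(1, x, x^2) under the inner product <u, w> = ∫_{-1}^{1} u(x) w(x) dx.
g(x) = -20*x^2/7 - 2*x/5 - 32/35

The best approximation g ∈ W is the orthogonal projection of f onto W. Writing g = a_0 + a_1 x + a_2 x^2, the coefficients solve the normal equations G · a = b where
  G_{ij} = <φ_i, φ_j> and b_i = <f, φ_i>, with φ_0 = 1, φ_1 = x, φ_2 = x^2.
G =
  [2, 0, 2/3]
  [0, 2/3, 0]
  [2/3, 0, 2/5],
b = (-56/15, -4/15, -184/105).
Solving gives a_0 = -32/35, a_1 = -2/5, a_2 = -20/7, so
  g(x) = -20*x^2/7 - 2*x/5 - 32/35.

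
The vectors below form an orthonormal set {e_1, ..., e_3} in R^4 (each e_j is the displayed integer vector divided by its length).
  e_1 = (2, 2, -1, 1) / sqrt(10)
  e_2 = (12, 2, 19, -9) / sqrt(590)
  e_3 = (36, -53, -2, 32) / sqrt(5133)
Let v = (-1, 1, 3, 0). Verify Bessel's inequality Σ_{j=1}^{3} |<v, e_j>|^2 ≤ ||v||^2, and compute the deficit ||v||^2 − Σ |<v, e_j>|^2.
Σ |<v, e_j>|^2 = 557/87; ||v||^2 = 11; deficit = 400/87

Write each e_j = u_j / sqrt(<u_j, u_j>) where u_j is the displayed integer vector. Then <v, e_j> = <v, u_j> / sqrt(<u_j, u_j>), so |<v, e_j>|^2 = <v, u_j>^2 / <u_j, u_j>.
Coefficients: <v, e_1> = -3/sqrt(10), <v, e_2> = 47/sqrt(590), <v, e_3> = -95/sqrt(5133).
Square and sum: Σ |<v, e_j>|^2 = 557/87.
Compute ||v||^2 = v·v = 11.
Deficit = 11 − 557/87 = 400/87 ≥ 0, confirming Bessel's inequality. (The deficit equals ||v − Σ <v,e_j> e_j||^2, the squared distance from v to span{e_j}.)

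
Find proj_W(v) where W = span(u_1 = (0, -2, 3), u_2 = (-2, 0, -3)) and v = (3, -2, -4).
proj_W(v) = (-3/22, 25/22, -21/11)

Set up U = [u_1 | ... | u_2] ∈ R^(3×2). The projector onto W = col(U) is P = U (U^T U)^(-1) U^T.
Compute U^T U =
  [13, -9]
  [-9, 13],
and U^T v = (-8, 6).
Solve U^T U · c = U^T v for the coefficients: c = (-25/44, 3/44). The projection is proj_W(v) = U c.
Check: (v - proj_W(v)) · u_1 = 0  (should be 0).
Check: (v - proj_W(v)) · u_2 = 0  (should be 0).
Result: proj_W(v) = (-3/22, 25/22, -21/11).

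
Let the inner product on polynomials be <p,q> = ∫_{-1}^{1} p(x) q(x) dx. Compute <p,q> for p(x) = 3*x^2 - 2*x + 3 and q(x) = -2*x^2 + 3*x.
<p,q> = -52/5

Expand the product: p(x)·q(x) = -6*x^4 + 13*x^3 - 12*x^2 + 9*x.
∫_{-1}^{1} of each monomial x^k gives [2/(k+1) if k even, 0 if k odd]. Integrating term-by-term (or equivalently evaluating the antiderivative F(x) = -6*x^5/5 + 13*x^4/4 - 4*x^3 + 9*x^2/2 at the endpoints):
  F(1) − F(−1) = 51/20 − (259/20) = -52/5.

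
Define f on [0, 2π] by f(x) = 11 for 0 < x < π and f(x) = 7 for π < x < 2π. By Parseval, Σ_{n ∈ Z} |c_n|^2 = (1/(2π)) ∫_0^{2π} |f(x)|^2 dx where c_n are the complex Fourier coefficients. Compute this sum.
Σ |c_n|^2 = 85

Parseval equates the L^2 energy of f (normalised by 1/(2π)) with the ℓ^2 sum of its Fourier coefficients: (1/(2π)) ∫_0^{2π} |f|^2 = Σ |c_n|^2.
Compute the left side: (1/(2π)) [∫_0^π 11^2 dx + ∫_π^{2π} 7^2 dx] = (1/(2π)) · (121π + 49π) = (121 + 49)/2 = 85.
So Σ_{n ∈ Z} |c_n|^2 = 85.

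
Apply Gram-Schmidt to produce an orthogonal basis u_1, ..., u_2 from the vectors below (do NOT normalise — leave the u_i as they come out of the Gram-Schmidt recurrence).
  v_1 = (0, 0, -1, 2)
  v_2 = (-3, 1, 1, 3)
Orthogonal basis:
  u_1 = (0, 0, -1, 2)
  u_2 = (-3, 1, 2, 1)

Apply the Gram-Schmidt recurrence
  u_1 = v_1
  u_i = v_i − Σ_{j<i} ((v_i · u_j) / (u_j · u_j)) · u_j.

Step by step this gives:
  u_1 = (0, 0, -1, 2)
  u_2 = (-3, 1, 2, 1)

Orthogonality check:
  u_2 · u_1 = 0 (should be 0)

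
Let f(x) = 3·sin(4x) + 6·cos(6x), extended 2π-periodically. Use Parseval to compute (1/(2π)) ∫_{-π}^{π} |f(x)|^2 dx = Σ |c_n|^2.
Σ |c_n|^2 = 45/2

Expand |f|^2 and use orthogonality of {sin(nx), cos(mx)} on [-π, π]:
  ∫_{-π}^{π} sin(nx)^2 dx = π, ∫ cos(mx)^2 dx = π, and cross terms integrate to 0.
So ∫_{-π}^{π} f(x)^2 dx = 3^2 · π + 6^2 · π = (9 + 36)π.
Divide by 2π: (9 + 36)/2 = 45/2.
By Parseval, this equals Σ |c_n|^2.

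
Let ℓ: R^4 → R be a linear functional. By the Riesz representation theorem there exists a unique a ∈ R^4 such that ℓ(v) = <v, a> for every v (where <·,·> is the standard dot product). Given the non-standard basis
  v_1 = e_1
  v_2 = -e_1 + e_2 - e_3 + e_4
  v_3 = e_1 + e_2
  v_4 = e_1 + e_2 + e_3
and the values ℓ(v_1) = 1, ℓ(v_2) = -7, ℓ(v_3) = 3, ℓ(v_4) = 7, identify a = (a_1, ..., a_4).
a = (1, 2, 4, -4)

Write a = (a_1, ..., a_4) in the standard basis. For each basis vector v_i, ℓ(v_i) = <v_i, a> is a linear equation in the a_j's. Collect the n equations into a matrix system V a = ℓ, where row i of V is v_i (expressed in the standard basis). Since V is invertible (lower-triangular with 1s on the diagonal, up to permutation), solve by back-substitution:
  V =
[[1, 0, 0, 0],
 [-1, 1, -1, 1],
 [1, 1, 0, 0],
 [1, 1, 1, 0]]
  V a = (1, -7, 3, 7)
Solving gives a = (1, 2, 4, -4).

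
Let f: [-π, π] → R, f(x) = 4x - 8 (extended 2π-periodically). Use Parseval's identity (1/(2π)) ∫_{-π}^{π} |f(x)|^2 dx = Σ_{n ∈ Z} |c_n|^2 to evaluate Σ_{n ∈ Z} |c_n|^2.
Σ |c_n|^2 = 16π^2/3 + 64

Expand and integrate term by term over [-π, π]:
  ∫ (4x)^2 dx = 16·(2π^3/3); ∫ 2·4·(-8)·x dx = 0 (odd integrand); ∫ (-8)^2 dx = 64·2π.
So (1/(2π)) ∫_{-π}^{π} (4x - 8)^2 dx = 16π^2/3 + 64 = 16π^2/3 + 64.
Parseval ⇒ Σ |c_n|^2 = 16π^2/3 + 64.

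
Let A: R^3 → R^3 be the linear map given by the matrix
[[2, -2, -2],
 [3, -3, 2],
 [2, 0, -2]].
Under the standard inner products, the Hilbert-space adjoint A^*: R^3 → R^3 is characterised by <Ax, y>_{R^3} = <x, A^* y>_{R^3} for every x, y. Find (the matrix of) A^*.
A^* = A^T =
[[2, 3, 2],
 [-2, -3, 0],
 [-2, 2, -2]]

For real matrices with standard dot products, the defining identity <Ax, y> = <x, A^* y> gives (Ax)^T y = x^T (A^*) y, i.e. x^T A^T y = x^T (A^*) y. Since this holds for all x, y, we must have A^* = A^T. Therefore
A^* =
[[2, 3, 2],
 [-2, -3, 0],
 [-2, 2, -2]].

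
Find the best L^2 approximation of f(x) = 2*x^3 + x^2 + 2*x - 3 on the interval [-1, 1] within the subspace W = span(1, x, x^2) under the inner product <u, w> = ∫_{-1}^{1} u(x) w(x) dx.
g(x) = x^2 + 16*x/5 - 3

The best approximation g ∈ W is the orthogonal projection of f onto W. Writing g = a_0 + a_1 x + a_2 x^2, the coefficients solve the normal equations G · a = b where
  G_{ij} = <φ_i, φ_j> and b_i = <f, φ_i>, with φ_0 = 1, φ_1 = x, φ_2 = x^2.
G =
  [2, 0, 2/3]
  [0, 2/3, 0]
  [2/3, 0, 2/5],
b = (-16/3, 32/15, -8/5).
Solving gives a_0 = -3, a_1 = 16/5, a_2 = 1, so
  g(x) = x^2 + 16*x/5 - 3.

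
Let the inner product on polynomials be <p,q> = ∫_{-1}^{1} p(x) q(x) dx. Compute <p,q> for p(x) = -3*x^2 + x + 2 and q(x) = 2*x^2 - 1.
<p,q> = -26/15

Expand the product: p(x)·q(x) = -6*x^4 + 2*x^3 + 7*x^2 - x - 2.
∫_{-1}^{1} of each monomial x^k gives [2/(k+1) if k even, 0 if k odd]. Integrating term-by-term (or equivalently evaluating the antiderivative F(x) = -6*x^5/5 + x^4/2 + 7*x^3/3 - x^2/2 - 2*x at the endpoints):
  F(1) − F(−1) = -13/15 − (13/15) = -26/15.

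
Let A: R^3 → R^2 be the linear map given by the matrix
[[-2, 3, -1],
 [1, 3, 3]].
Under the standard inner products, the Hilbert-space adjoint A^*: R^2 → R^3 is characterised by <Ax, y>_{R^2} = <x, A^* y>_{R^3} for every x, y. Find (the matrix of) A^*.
A^* = A^T =
[[-2, 1],
 [3, 3],
 [-1, 3]]

For real matrices with standard dot products, the defining identity <Ax, y> = <x, A^* y> gives (Ax)^T y = x^T (A^*) y, i.e. x^T A^T y = x^T (A^*) y. Since this holds for all x, y, we must have A^* = A^T. Therefore
A^* =
[[-2, 1],
 [3, 3],
 [-1, 3]].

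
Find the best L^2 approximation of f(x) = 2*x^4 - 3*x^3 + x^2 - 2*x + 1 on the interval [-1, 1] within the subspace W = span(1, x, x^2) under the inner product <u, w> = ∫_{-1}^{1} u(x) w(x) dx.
g(x) = 19*x^2/7 - 19*x/5 + 29/35

The best approximation g ∈ W is the orthogonal projection of f onto W. Writing g = a_0 + a_1 x + a_2 x^2, the coefficients solve the normal equations G · a = b where
  G_{ij} = <φ_i, φ_j> and b_i = <f, φ_i>, with φ_0 = 1, φ_1 = x, φ_2 = x^2.
G =
  [2, 0, 2/3]
  [0, 2/3, 0]
  [2/3, 0, 2/5],
b = (52/15, -38/15, 172/105).
Solving gives a_0 = 29/35, a_1 = -19/5, a_2 = 19/7, so
  g(x) = 19*x^2/7 - 19*x/5 + 29/35.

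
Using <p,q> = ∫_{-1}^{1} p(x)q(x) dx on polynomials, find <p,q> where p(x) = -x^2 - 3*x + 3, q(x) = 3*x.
<p,q> = -6

Expand the product: p(x)·q(x) = -3*x^3 - 9*x^2 + 9*x.
∫_{-1}^{1} of each monomial x^k gives [2/(k+1) if k even, 0 if k odd]. Integrating term-by-term (or equivalently evaluating the antiderivative F(x) = -3*x^4/4 - 3*x^3 + 9*x^2/2 at the endpoints):
  F(1) − F(−1) = 3/4 − (27/4) = -6.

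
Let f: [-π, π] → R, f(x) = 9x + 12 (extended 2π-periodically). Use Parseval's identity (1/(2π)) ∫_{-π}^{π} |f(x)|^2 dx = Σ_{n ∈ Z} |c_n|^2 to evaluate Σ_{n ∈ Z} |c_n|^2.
Σ |c_n|^2 = 27π^2 + 144

Expand and integrate term by term over [-π, π]:
  ∫ (9x)^2 dx = 81·(2π^3/3); ∫ 2·9·(12)·x dx = 0 (odd integrand); ∫ 12^2 dx = 144·2π.
So (1/(2π)) ∫_{-π}^{π} (9x + 12)^2 dx = 81π^2/3 + 144 = 27π^2 + 144.
Parseval ⇒ Σ |c_n|^2 = 27π^2 + 144.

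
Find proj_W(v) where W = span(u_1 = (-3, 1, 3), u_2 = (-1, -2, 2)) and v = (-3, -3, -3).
proj_W(v) = (33/61, -102/61, 6/61)

Set up U = [u_1 | ... | u_2] ∈ R^(3×2). The projector onto W = col(U) is P = U (U^T U)^(-1) U^T.
Compute U^T U =
  [19, 7]
  [7, 9],
and U^T v = (-3, 3).
Solve U^T U · c = U^T v for the coefficients: c = (-24/61, 39/61). The projection is proj_W(v) = U c.
Check: (v - proj_W(v)) · u_1 = 0  (should be 0).
Check: (v - proj_W(v)) · u_2 = 0  (should be 0).
Result: proj_W(v) = (33/61, -102/61, 6/61).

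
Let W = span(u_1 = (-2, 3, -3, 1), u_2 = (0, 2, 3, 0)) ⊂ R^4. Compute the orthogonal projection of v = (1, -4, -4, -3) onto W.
proj_W(v) = (25/29, -265/58, -105/29, -25/58)

Set up U = [u_1 | ... | u_2] ∈ R^(4×2). The projector onto W = col(U) is P = U (U^T U)^(-1) U^T.
Compute U^T U =
  [23, -3]
  [-3, 13],
and U^T v = (-5, -20).
Solve U^T U · c = U^T v for the coefficients: c = (-25/58, -95/58). The projection is proj_W(v) = U c.
Check: (v - proj_W(v)) · u_1 = 0  (should be 0).
Check: (v - proj_W(v)) · u_2 = 0  (should be 0).
Result: proj_W(v) = (25/29, -265/58, -105/29, -25/58).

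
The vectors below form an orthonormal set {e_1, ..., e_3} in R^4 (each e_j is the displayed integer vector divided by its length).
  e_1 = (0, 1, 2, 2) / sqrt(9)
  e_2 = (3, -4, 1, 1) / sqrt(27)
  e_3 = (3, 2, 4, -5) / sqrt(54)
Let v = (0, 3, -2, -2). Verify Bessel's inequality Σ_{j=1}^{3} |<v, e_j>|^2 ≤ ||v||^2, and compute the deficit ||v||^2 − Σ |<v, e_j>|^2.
Σ |<v, e_j>|^2 = 121/9; ||v||^2 = 17; deficit = 32/9

Write each e_j = u_j / sqrt(<u_j, u_j>) where u_j is the displayed integer vector. Then <v, e_j> = <v, u_j> / sqrt(<u_j, u_j>), so |<v, e_j>|^2 = <v, u_j>^2 / <u_j, u_j>.
Coefficients: <v, e_1> = -5/sqrt(9), <v, e_2> = -16/sqrt(27), <v, e_3> = 8/sqrt(54).
Square and sum: Σ |<v, e_j>|^2 = 121/9.
Compute ||v||^2 = v·v = 17.
Deficit = 17 − 121/9 = 32/9 ≥ 0, confirming Bessel's inequality. (The deficit equals ||v − Σ <v,e_j> e_j||^2, the squared distance from v to span{e_j}.)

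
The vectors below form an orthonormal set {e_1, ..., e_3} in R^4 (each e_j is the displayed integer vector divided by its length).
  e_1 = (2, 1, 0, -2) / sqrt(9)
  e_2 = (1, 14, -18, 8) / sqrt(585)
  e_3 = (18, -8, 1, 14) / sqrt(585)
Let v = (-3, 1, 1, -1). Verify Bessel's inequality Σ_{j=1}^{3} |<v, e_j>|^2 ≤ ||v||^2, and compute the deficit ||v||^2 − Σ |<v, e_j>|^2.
Σ |<v, e_j>|^2 = 11; ||v||^2 = 12; deficit = 1

Write each e_j = u_j / sqrt(<u_j, u_j>) where u_j is the displayed integer vector. Then <v, e_j> = <v, u_j> / sqrt(<u_j, u_j>), so |<v, e_j>|^2 = <v, u_j>^2 / <u_j, u_j>.
Coefficients: <v, e_1> = -3/sqrt(9), <v, e_2> = -15/sqrt(585), <v, e_3> = -75/sqrt(585).
Square and sum: Σ |<v, e_j>|^2 = 11.
Compute ||v||^2 = v·v = 12.
Deficit = 12 − 11 = 1 ≥ 0, confirming Bessel's inequality. (The deficit equals ||v − Σ <v,e_j> e_j||^2, the squared distance from v to span{e_j}.)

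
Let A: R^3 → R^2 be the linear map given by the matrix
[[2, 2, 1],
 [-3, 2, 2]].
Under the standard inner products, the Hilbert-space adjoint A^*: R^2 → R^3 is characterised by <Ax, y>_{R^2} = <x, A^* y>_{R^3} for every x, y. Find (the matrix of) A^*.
A^* = A^T =
[[2, -3],
 [2, 2],
 [1, 2]]

For real matrices with standard dot products, the defining identity <Ax, y> = <x, A^* y> gives (Ax)^T y = x^T (A^*) y, i.e. x^T A^T y = x^T (A^*) y. Since this holds for all x, y, we must have A^* = A^T. Therefore
A^* =
[[2, -3],
 [2, 2],
 [1, 2]].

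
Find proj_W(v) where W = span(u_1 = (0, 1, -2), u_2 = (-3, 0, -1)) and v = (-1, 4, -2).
proj_W(v) = (-27/46, 35/23, -149/46)

Set up U = [u_1 | ... | u_2] ∈ R^(3×2). The projector onto W = col(U) is P = U (U^T U)^(-1) U^T.
Compute U^T U =
  [5, 2]
  [2, 10],
and U^T v = (8, 5).
Solve U^T U · c = U^T v for the coefficients: c = (35/23, 9/46). The projection is proj_W(v) = U c.
Check: (v - proj_W(v)) · u_1 = 0  (should be 0).
Check: (v - proj_W(v)) · u_2 = 0  (should be 0).
Result: proj_W(v) = (-27/46, 35/23, -149/46).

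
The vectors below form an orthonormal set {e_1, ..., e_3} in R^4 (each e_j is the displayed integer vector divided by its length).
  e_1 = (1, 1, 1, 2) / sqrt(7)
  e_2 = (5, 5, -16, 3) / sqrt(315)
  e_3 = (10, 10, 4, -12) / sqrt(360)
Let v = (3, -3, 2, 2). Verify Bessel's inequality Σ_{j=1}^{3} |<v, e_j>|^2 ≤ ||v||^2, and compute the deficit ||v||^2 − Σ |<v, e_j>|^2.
Σ |<v, e_j>|^2 = 8; ||v||^2 = 26; deficit = 18

Write each e_j = u_j / sqrt(<u_j, u_j>) where u_j is the displayed integer vector. Then <v, e_j> = <v, u_j> / sqrt(<u_j, u_j>), so |<v, e_j>|^2 = <v, u_j>^2 / <u_j, u_j>.
Coefficients: <v, e_1> = 6/sqrt(7), <v, e_2> = -26/sqrt(315), <v, e_3> = -16/sqrt(360).
Square and sum: Σ |<v, e_j>|^2 = 8.
Compute ||v||^2 = v·v = 26.
Deficit = 26 − 8 = 18 ≥ 0, confirming Bessel's inequality. (The deficit equals ||v − Σ <v,e_j> e_j||^2, the squared distance from v to span{e_j}.)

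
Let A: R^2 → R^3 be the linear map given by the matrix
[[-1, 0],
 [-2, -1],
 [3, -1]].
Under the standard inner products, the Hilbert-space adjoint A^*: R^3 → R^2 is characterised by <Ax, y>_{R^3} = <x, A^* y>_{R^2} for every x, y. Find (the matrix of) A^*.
A^* = A^T =
[[-1, -2, 3],
 [0, -1, -1]]

For real matrices with standard dot products, the defining identity <Ax, y> = <x, A^* y> gives (Ax)^T y = x^T (A^*) y, i.e. x^T A^T y = x^T (A^*) y. Since this holds for all x, y, we must have A^* = A^T. Therefore
A^* =
[[-1, -2, 3],
 [0, -1, -1]].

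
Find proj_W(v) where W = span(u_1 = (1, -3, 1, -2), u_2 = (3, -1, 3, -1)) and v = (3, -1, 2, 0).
proj_W(v) = (440/179, -104/179, 440/179, -120/179)

Set up U = [u_1 | ... | u_2] ∈ R^(4×2). The projector onto W = col(U) is P = U (U^T U)^(-1) U^T.
Compute U^T U =
  [15, 11]
  [11, 20],
and U^T v = (8, 16).
Solve U^T U · c = U^T v for the coefficients: c = (-16/179, 152/179). The projection is proj_W(v) = U c.
Check: (v - proj_W(v)) · u_1 = 0  (should be 0).
Check: (v - proj_W(v)) · u_2 = 0  (should be 0).
Result: proj_W(v) = (440/179, -104/179, 440/179, -120/179).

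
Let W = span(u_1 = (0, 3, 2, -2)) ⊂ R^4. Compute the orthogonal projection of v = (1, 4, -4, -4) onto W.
proj_W(v) = (0, 36/17, 24/17, -24/17)

Set up U = [u_1 | ... | u_1] ∈ R^(4×1). The projector onto W = col(U) is P = U (U^T U)^(-1) U^T.
Compute U^T U =
  [17],
and U^T v = (12).
Solve U^T U · c = U^T v for the coefficients: c = (12/17). The projection is proj_W(v) = U c.
Check: (v - proj_W(v)) · u_1 = 0  (should be 0).
Result: proj_W(v) = (0, 36/17, 24/17, -24/17).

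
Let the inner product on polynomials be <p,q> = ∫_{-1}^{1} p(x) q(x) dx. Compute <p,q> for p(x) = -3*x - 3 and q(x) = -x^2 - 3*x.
<p,q> = 8

Expand the product: p(x)·q(x) = 3*x^3 + 12*x^2 + 9*x.
∫_{-1}^{1} of each monomial x^k gives [2/(k+1) if k even, 0 if k odd]. Integrating term-by-term (or equivalently evaluating the antiderivative F(x) = 3*x^4/4 + 4*x^3 + 9*x^2/2 at the endpoints):
  F(1) − F(−1) = 37/4 − (5/4) = 8.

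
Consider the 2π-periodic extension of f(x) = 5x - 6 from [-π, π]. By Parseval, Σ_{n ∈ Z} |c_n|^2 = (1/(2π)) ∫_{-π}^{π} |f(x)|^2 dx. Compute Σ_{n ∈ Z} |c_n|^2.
Σ |c_n|^2 = 25π^2/3 + 36

Expand and integrate term by term over [-π, π]:
  ∫ (5x)^2 dx = 25·(2π^3/3); ∫ 2·5·(-6)·x dx = 0 (odd integrand); ∫ (-6)^2 dx = 36·2π.
So (1/(2π)) ∫_{-π}^{π} (5x - 6)^2 dx = 25π^2/3 + 36 = 25π^2/3 + 36.
Parseval ⇒ Σ |c_n|^2 = 25π^2/3 + 36.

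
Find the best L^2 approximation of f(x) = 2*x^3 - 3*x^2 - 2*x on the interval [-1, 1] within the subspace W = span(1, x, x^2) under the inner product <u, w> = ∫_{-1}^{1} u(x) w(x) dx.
g(x) = -3*x^2 - 4*x/5

The best approximation g ∈ W is the orthogonal projection of f onto W. Writing g = a_0 + a_1 x + a_2 x^2, the coefficients solve the normal equations G · a = b where
  G_{ij} = <φ_i, φ_j> and b_i = <f, φ_i>, with φ_0 = 1, φ_1 = x, φ_2 = x^2.
G =
  [2, 0, 2/3]
  [0, 2/3, 0]
  [2/3, 0, 2/5],
b = (-2, -8/15, -6/5).
Solving gives a_0 = 0, a_1 = -4/5, a_2 = -3, so
  g(x) = -3*x^2 - 4*x/5.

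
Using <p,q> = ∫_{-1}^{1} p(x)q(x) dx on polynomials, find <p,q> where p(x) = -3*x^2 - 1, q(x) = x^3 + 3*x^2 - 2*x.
<p,q> = -28/5

Expand the product: p(x)·q(x) = -3*x^5 - 9*x^4 + 5*x^3 - 3*x^2 + 2*x.
∫_{-1}^{1} of each monomial x^k gives [2/(k+1) if k even, 0 if k odd]. Integrating term-by-term (or equivalently evaluating the antiderivative F(x) = -x^6/2 - 9*x^5/5 + 5*x^4/4 - x^3 + x^2 at the endpoints):
  F(1) − F(−1) = -21/20 − (91/20) = -28/5.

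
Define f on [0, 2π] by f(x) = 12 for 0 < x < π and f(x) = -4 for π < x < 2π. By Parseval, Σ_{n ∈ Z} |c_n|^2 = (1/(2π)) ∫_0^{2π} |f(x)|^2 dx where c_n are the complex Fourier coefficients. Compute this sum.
Σ |c_n|^2 = 80

Parseval equates the L^2 energy of f (normalised by 1/(2π)) with the ℓ^2 sum of its Fourier coefficients: (1/(2π)) ∫_0^{2π} |f|^2 = Σ |c_n|^2.
Compute the left side: (1/(2π)) [∫_0^π 12^2 dx + ∫_π^{2π} (-4)^2 dx] = (1/(2π)) · (144π + 16π) = (144 + 16)/2 = 80.
So Σ_{n ∈ Z} |c_n|^2 = 80.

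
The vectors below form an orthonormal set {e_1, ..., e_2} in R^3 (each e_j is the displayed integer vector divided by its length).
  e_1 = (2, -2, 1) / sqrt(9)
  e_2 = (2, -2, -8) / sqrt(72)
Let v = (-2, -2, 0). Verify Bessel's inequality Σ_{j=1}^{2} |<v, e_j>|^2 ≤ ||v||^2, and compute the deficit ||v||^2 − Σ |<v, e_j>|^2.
Σ |<v, e_j>|^2 = 0; ||v||^2 = 8; deficit = 8

Write each e_j = u_j / sqrt(<u_j, u_j>) where u_j is the displayed integer vector. Then <v, e_j> = <v, u_j> / sqrt(<u_j, u_j>), so |<v, e_j>|^2 = <v, u_j>^2 / <u_j, u_j>.
Coefficients: <v, e_1> = 0/sqrt(9), <v, e_2> = 0/sqrt(72).
Square and sum: Σ |<v, e_j>|^2 = 0.
Compute ||v||^2 = v·v = 8.
Deficit = 8 − 0 = 8 ≥ 0, confirming Bessel's inequality. (The deficit equals ||v − Σ <v,e_j> e_j||^2, the squared distance from v to span{e_j}.)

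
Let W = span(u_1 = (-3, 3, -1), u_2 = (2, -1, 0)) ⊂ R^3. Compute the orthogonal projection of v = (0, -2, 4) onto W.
proj_W(v) = (-4/7, -22/7, 16/7)

Set up U = [u_1 | ... | u_2] ∈ R^(3×2). The projector onto W = col(U) is P = U (U^T U)^(-1) U^T.
Compute U^T U =
  [19, -9]
  [-9, 5],
and U^T v = (-10, 2).
Solve U^T U · c = U^T v for the coefficients: c = (-16/7, -26/7). The projection is proj_W(v) = U c.
Check: (v - proj_W(v)) · u_1 = 0  (should be 0).
Check: (v - proj_W(v)) · u_2 = 0  (should be 0).
Result: proj_W(v) = (-4/7, -22/7, 16/7).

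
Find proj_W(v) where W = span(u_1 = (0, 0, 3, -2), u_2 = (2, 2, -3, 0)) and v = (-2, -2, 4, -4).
proj_W(v) = (-8/7, -8/7, 36/7, -16/7)

Set up U = [u_1 | ... | u_2] ∈ R^(4×2). The projector onto W = col(U) is P = U (U^T U)^(-1) U^T.
Compute U^T U =
  [13, -9]
  [-9, 17],
and U^T v = (20, -20).
Solve U^T U · c = U^T v for the coefficients: c = (8/7, -4/7). The projection is proj_W(v) = U c.
Check: (v - proj_W(v)) · u_1 = 0  (should be 0).
Check: (v - proj_W(v)) · u_2 = 0  (should be 0).
Result: proj_W(v) = (-8/7, -8/7, 36/7, -16/7).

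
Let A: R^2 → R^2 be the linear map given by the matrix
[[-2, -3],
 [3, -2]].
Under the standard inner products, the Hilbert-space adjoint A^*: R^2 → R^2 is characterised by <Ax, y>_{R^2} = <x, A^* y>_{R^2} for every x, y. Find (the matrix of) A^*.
A^* = A^T =
[[-2, 3],
 [-3, -2]]

For real matrices with standard dot products, the defining identity <Ax, y> = <x, A^* y> gives (Ax)^T y = x^T (A^*) y, i.e. x^T A^T y = x^T (A^*) y. Since this holds for all x, y, we must have A^* = A^T. Therefore
A^* =
[[-2, 3],
 [-3, -2]].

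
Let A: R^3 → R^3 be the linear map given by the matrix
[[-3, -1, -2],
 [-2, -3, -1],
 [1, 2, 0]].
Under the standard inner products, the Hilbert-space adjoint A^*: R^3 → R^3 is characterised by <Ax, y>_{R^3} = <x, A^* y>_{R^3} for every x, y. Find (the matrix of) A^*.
A^* = A^T =
[[-3, -2, 1],
 [-1, -3, 2],
 [-2, -1, 0]]

For real matrices with standard dot products, the defining identity <Ax, y> = <x, A^* y> gives (Ax)^T y = x^T (A^*) y, i.e. x^T A^T y = x^T (A^*) y. Since this holds for all x, y, we must have A^* = A^T. Therefore
A^* =
[[-3, -2, 1],
 [-1, -3, 2],
 [-2, -1, 0]].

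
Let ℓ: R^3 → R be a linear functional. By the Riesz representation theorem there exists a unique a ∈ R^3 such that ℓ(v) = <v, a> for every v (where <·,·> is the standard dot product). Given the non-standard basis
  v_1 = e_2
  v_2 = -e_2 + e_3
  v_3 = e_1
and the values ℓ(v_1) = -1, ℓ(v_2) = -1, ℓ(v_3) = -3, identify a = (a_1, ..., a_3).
a = (-3, -1, -2)

Write a = (a_1, ..., a_3) in the standard basis. For each basis vector v_i, ℓ(v_i) = <v_i, a> is a linear equation in the a_j's. Collect the n equations into a matrix system V a = ℓ, where row i of V is v_i (expressed in the standard basis). Since V is invertible (lower-triangular with 1s on the diagonal, up to permutation), solve by back-substitution:
  V =
[[0, 1, 0],
 [0, -1, 1],
 [1, 0, 0]]
  V a = (-1, -1, -3)
Solving gives a = (-3, -1, -2).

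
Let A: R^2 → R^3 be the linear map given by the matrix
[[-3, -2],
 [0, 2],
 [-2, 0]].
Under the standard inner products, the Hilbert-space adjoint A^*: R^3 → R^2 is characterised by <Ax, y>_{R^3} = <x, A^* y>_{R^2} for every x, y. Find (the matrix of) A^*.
A^* = A^T =
[[-3, 0, -2],
 [-2, 2, 0]]

For real matrices with standard dot products, the defining identity <Ax, y> = <x, A^* y> gives (Ax)^T y = x^T (A^*) y, i.e. x^T A^T y = x^T (A^*) y. Since this holds for all x, y, we must have A^* = A^T. Therefore
A^* =
[[-3, 0, -2],
 [-2, 2, 0]].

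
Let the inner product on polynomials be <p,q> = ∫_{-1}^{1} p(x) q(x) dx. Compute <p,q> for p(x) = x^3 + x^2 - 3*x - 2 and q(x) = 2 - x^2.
<p,q> = -86/15

Expand the product: p(x)·q(x) = -x^5 - x^4 + 5*x^3 + 4*x^2 - 6*x - 4.
∫_{-1}^{1} of each monomial x^k gives [2/(k+1) if k even, 0 if k odd]. Integrating term-by-term (or equivalently evaluating the antiderivative F(x) = -x^6/6 - x^5/5 + 5*x^4/4 + 4*x^3/3 - 3*x^2 - 4*x at the endpoints):
  F(1) − F(−1) = -287/60 − (19/20) = -86/15.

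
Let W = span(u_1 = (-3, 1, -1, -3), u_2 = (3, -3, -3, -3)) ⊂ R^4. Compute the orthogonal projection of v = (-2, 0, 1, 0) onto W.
proj_W(v) = (-3/2, 1, 1/2, 0)

Set up U = [u_1 | ... | u_2] ∈ R^(4×2). The projector onto W = col(U) is P = U (U^T U)^(-1) U^T.
Compute U^T U =
  [20, 0]
  [0, 36],
and U^T v = (5, -9).
Solve U^T U · c = U^T v for the coefficients: c = (1/4, -1/4). The projection is proj_W(v) = U c.
Check: (v - proj_W(v)) · u_1 = 0  (should be 0).
Check: (v - proj_W(v)) · u_2 = 0  (should be 0).
Result: proj_W(v) = (-3/2, 1, 1/2, 0).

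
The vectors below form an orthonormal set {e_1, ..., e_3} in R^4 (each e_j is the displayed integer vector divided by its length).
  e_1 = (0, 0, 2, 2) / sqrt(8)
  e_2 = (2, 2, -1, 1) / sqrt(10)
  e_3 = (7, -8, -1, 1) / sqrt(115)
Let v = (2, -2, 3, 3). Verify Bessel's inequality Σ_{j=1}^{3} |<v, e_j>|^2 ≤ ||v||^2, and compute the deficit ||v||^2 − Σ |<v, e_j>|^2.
Σ |<v, e_j>|^2 = 594/23; ||v||^2 = 26; deficit = 4/23

Write each e_j = u_j / sqrt(<u_j, u_j>) where u_j is the displayed integer vector. Then <v, e_j> = <v, u_j> / sqrt(<u_j, u_j>), so |<v, e_j>|^2 = <v, u_j>^2 / <u_j, u_j>.
Coefficients: <v, e_1> = 12/sqrt(8), <v, e_2> = 0/sqrt(10), <v, e_3> = 30/sqrt(115).
Square and sum: Σ |<v, e_j>|^2 = 594/23.
Compute ||v||^2 = v·v = 26.
Deficit = 26 − 594/23 = 4/23 ≥ 0, confirming Bessel's inequality. (The deficit equals ||v − Σ <v,e_j> e_j||^2, the squared distance from v to span{e_j}.)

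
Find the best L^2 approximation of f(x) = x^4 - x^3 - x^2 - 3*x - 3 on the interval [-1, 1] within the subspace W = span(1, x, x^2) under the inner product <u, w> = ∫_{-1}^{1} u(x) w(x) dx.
g(x) = -x^2/7 - 18*x/5 - 108/35

The best approximation g ∈ W is the orthogonal projection of f onto W. Writing g = a_0 + a_1 x + a_2 x^2, the coefficients solve the normal equations G · a = b where
  G_{ij} = <φ_i, φ_j> and b_i = <f, φ_i>, with φ_0 = 1, φ_1 = x, φ_2 = x^2.
G =
  [2, 0, 2/3]
  [0, 2/3, 0]
  [2/3, 0, 2/5],
b = (-94/15, -12/5, -74/35).
Solving gives a_0 = -108/35, a_1 = -18/5, a_2 = -1/7, so
  g(x) = -x^2/7 - 18*x/5 - 108/35.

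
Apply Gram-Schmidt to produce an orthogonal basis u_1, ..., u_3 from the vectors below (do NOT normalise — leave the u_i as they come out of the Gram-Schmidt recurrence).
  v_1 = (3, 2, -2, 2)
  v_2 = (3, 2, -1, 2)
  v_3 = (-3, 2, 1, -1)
Orthogonal basis:
  u_1 = (3, 2, -2, 2)
  u_2 = (2/7, 4/21, 17/21, 4/21)
  u_3 = (-30/17, 48/17, 0, -3/17)

Apply the Gram-Schmidt recurrence
  u_1 = v_1
  u_i = v_i − Σ_{j<i} ((v_i · u_j) / (u_j · u_j)) · u_j.

Step by step this gives:
  u_1 = (3, 2, -2, 2)
  u_2 = (2/7, 4/21, 17/21, 4/21)
  u_3 = (-30/17, 48/17, 0, -3/17)

Orthogonality check:
  u_2 · u_1 = 0 (should be 0)
  u_3 · u_1 = 0 (should be 0)
  u_3 · u_2 = 0 (should be 0)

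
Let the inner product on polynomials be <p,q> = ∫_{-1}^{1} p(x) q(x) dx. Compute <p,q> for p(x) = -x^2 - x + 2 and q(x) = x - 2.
<p,q> = -22/3

Expand the product: p(x)·q(x) = -x^3 + x^2 + 4*x - 4.
∫_{-1}^{1} of each monomial x^k gives [2/(k+1) if k even, 0 if k odd]. Integrating term-by-term (or equivalently evaluating the antiderivative F(x) = -x^4/4 + x^3/3 + 2*x^2 - 4*x at the endpoints):
  F(1) − F(−1) = -23/12 − (65/12) = -22/3.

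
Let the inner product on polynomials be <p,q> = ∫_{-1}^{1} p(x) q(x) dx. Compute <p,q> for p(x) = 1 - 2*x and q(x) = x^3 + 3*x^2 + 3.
<p,q> = 36/5

Expand the product: p(x)·q(x) = -2*x^4 - 5*x^3 + 3*x^2 - 6*x + 3.
∫_{-1}^{1} of each monomial x^k gives [2/(k+1) if k even, 0 if k odd]. Integrating term-by-term (or equivalently evaluating the antiderivative F(x) = -2*x^5/5 - 5*x^4/4 + x^3 - 3*x^2 + 3*x at the endpoints):
  F(1) − F(−1) = -13/20 − (-157/20) = 36/5.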